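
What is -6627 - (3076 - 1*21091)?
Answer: 11388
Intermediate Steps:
-6627 - (3076 - 1*21091) = -6627 - (3076 - 21091) = -6627 - 1*(-18015) = -6627 + 18015 = 11388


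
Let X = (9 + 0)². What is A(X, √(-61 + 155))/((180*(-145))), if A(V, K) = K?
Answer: -√94/26100 ≈ -0.00037147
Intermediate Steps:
X = 81 (X = 9² = 81)
A(X, √(-61 + 155))/((180*(-145))) = √(-61 + 155)/((180*(-145))) = √94/(-26100) = √94*(-1/26100) = -√94/26100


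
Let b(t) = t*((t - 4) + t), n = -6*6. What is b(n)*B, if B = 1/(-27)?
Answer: -304/3 ≈ -101.33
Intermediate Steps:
n = -36
b(t) = t*(-4 + 2*t) (b(t) = t*((-4 + t) + t) = t*(-4 + 2*t))
B = -1/27 ≈ -0.037037
b(n)*B = (2*(-36)*(-2 - 36))*(-1/27) = (2*(-36)*(-38))*(-1/27) = 2736*(-1/27) = -304/3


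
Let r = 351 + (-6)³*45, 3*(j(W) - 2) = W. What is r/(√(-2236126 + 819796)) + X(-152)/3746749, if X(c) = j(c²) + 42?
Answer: 23236/11240247 + 3123*I*√157370/157370 ≈ 0.0020672 + 7.8725*I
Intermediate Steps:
j(W) = 2 + W/3
X(c) = 44 + c²/3 (X(c) = (2 + c²/3) + 42 = 44 + c²/3)
r = -9369 (r = 351 - 216*45 = 351 - 9720 = -9369)
r/(√(-2236126 + 819796)) + X(-152)/3746749 = -9369/√(-2236126 + 819796) + (44 + (⅓)*(-152)²)/3746749 = -9369*(-I*√157370/472110) + (44 + (⅓)*23104)*(1/3746749) = -9369*(-I*√157370/472110) + (44 + 23104/3)*(1/3746749) = -(-3123)*I*√157370/157370 + (23236/3)*(1/3746749) = 3123*I*√157370/157370 + 23236/11240247 = 23236/11240247 + 3123*I*√157370/157370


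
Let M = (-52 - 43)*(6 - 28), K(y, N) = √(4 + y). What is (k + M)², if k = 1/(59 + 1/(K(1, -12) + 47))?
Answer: 257488957897397275734/58946631984241 + 32092924946*√5/58946631984241 ≈ 4.3682e+6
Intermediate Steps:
M = 2090 (M = -95*(-22) = 2090)
k = 1/(59 + 1/(47 + √5)) (k = 1/(59 + 1/(√(4 + 1) + 47)) = 1/(59 + 1/(√5 + 47)) = 1/(59 + 1/(47 + √5)) ≈ 0.016943)
(k + M)² = ((130083/7677671 + √5/7677671) + 2090)² = (16046462473/7677671 + √5/7677671)²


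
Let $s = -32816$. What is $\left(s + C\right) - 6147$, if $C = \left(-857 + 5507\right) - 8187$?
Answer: $-42500$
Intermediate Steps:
$C = -3537$ ($C = 4650 - 8187 = -3537$)
$\left(s + C\right) - 6147 = \left(-32816 - 3537\right) - 6147 = -36353 - 6147 = -42500$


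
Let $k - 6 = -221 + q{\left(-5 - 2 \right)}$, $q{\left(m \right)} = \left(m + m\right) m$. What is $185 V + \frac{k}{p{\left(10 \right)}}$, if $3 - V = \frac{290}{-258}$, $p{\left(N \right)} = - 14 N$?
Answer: $\frac{13793893}{18060} \approx 763.78$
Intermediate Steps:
$q{\left(m \right)} = 2 m^{2}$ ($q{\left(m \right)} = 2 m m = 2 m^{2}$)
$V = \frac{532}{129}$ ($V = 3 - \frac{290}{-258} = 3 - 290 \left(- \frac{1}{258}\right) = 3 - - \frac{145}{129} = 3 + \frac{145}{129} = \frac{532}{129} \approx 4.124$)
$k = -117$ ($k = 6 - \left(221 - 2 \left(-5 - 2\right)^{2}\right) = 6 - \left(221 - 2 \left(-7\right)^{2}\right) = 6 + \left(-221 + 2 \cdot 49\right) = 6 + \left(-221 + 98\right) = 6 - 123 = -117$)
$185 V + \frac{k}{p{\left(10 \right)}} = 185 \cdot \frac{532}{129} - \frac{117}{\left(-14\right) 10} = \frac{98420}{129} - \frac{117}{-140} = \frac{98420}{129} - - \frac{117}{140} = \frac{98420}{129} + \frac{117}{140} = \frac{13793893}{18060}$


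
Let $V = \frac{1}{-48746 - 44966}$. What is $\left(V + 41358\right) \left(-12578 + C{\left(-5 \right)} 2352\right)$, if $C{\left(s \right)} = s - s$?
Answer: $- \frac{24374534488655}{46856} \approx -5.202 \cdot 10^{8}$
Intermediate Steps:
$C{\left(s \right)} = 0$
$V = - \frac{1}{93712}$ ($V = \frac{1}{-93712} = - \frac{1}{93712} \approx -1.0671 \cdot 10^{-5}$)
$\left(V + 41358\right) \left(-12578 + C{\left(-5 \right)} 2352\right) = \left(- \frac{1}{93712} + 41358\right) \left(-12578 + 0 \cdot 2352\right) = \frac{3875740895 \left(-12578 + 0\right)}{93712} = \frac{3875740895}{93712} \left(-12578\right) = - \frac{24374534488655}{46856}$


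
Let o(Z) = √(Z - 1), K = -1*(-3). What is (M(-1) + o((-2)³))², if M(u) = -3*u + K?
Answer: 27 + 36*I ≈ 27.0 + 36.0*I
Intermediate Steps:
K = 3
M(u) = 3 - 3*u (M(u) = -3*u + 3 = 3 - 3*u)
o(Z) = √(-1 + Z)
(M(-1) + o((-2)³))² = ((3 - 3*(-1)) + √(-1 + (-2)³))² = ((3 + 3) + √(-1 - 8))² = (6 + √(-9))² = (6 + 3*I)²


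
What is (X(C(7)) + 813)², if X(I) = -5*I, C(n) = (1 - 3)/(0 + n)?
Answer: 32501401/49 ≈ 6.6329e+5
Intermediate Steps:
C(n) = -2/n
(X(C(7)) + 813)² = (-(-10)/7 + 813)² = (-5*(-2/7) + 813)² = (10/7 + 813)² = (5701/7)² = 32501401/49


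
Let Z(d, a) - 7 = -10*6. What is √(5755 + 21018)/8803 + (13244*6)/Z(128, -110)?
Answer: -79464/53 + √26773/8803 ≈ -1499.3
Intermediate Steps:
Z(d, a) = -53 (Z(d, a) = 7 - 10*6 = 7 - 60 = -53)
√(5755 + 21018)/8803 + (13244*6)/Z(128, -110) = √(5755 + 21018)/8803 + (13244*6)/(-53) = √26773*(1/8803) + 79464*(-1/53) = √26773/8803 - 79464/53 = -79464/53 + √26773/8803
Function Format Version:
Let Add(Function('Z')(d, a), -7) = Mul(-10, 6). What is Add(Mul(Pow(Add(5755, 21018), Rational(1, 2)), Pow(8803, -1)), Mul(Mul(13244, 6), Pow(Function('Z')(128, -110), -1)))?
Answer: Add(Rational(-79464, 53), Mul(Rational(1, 8803), Pow(26773, Rational(1, 2)))) ≈ -1499.3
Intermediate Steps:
Function('Z')(d, a) = -53 (Function('Z')(d, a) = Add(7, Mul(-10, 6)) = Add(7, -60) = -53)
Add(Mul(Pow(Add(5755, 21018), Rational(1, 2)), Pow(8803, -1)), Mul(Mul(13244, 6), Pow(Function('Z')(128, -110), -1))) = Add(Mul(Pow(Add(5755, 21018), Rational(1, 2)), Pow(8803, -1)), Mul(Mul(13244, 6), Pow(-53, -1))) = Add(Mul(Pow(26773, Rational(1, 2)), Rational(1, 8803)), Mul(79464, Rational(-1, 53))) = Add(Mul(Rational(1, 8803), Pow(26773, Rational(1, 2))), Rational(-79464, 53)) = Add(Rational(-79464, 53), Mul(Rational(1, 8803), Pow(26773, Rational(1, 2))))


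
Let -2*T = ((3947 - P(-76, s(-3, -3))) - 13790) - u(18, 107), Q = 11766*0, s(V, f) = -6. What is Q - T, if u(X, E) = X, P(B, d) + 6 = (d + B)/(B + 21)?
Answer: -542107/110 ≈ -4928.2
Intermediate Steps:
P(B, d) = -6 + (B + d)/(21 + B) (P(B, d) = -6 + (d + B)/(B + 21) = -6 + (B + d)/(21 + B))
Q = 0
T = 542107/110 (T = -(((3947 - (-126 - 6 - 5*(-76))/(21 - 76)) - 13790) - 1*18)/2 = -(((3947 - (-126 - 6 + 380)/(-55)) - 13790) - 18)/2 = -(((3947 - (-1)*248/55) - 13790) - 18)/2 = -(((3947 - 1*(-248/55)) - 13790) - 18)/2 = -(((3947 + 248/55) - 13790) - 18)/2 = -((217333/55 - 13790) - 18)/2 = -(-541117/55 - 18)/2 = -½*(-542107/55) = 542107/110 ≈ 4928.2)
Q - T = 0 - 1*542107/110 = 0 - 542107/110 = -542107/110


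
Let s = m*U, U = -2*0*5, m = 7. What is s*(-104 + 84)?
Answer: 0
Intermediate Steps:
U = 0 (U = 0*5 = 0)
s = 0 (s = 7*0 = 0)
s*(-104 + 84) = 0*(-104 + 84) = 0*(-20) = 0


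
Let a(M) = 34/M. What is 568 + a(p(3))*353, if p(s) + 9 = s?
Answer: -4297/3 ≈ -1432.3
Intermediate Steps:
p(s) = -9 + s
568 + a(p(3))*353 = 568 + (34/(-9 + 3))*353 = 568 + (34/(-6))*353 = 568 + (34*(-⅙))*353 = 568 - 17/3*353 = 568 - 6001/3 = -4297/3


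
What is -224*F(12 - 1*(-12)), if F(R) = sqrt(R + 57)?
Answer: -2016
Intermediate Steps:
F(R) = sqrt(57 + R)
-224*F(12 - 1*(-12)) = -224*sqrt(57 + (12 - 1*(-12))) = -224*sqrt(57 + (12 + 12)) = -224*sqrt(57 + 24) = -224*sqrt(81) = -224*9 = -2016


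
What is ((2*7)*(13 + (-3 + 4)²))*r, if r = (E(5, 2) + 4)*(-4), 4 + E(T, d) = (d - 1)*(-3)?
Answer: 2352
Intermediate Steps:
E(T, d) = -1 - 3*d (E(T, d) = -4 + (d - 1)*(-3) = -4 + (-1 + d)*(-3) = -4 + (3 - 3*d) = -1 - 3*d)
r = 12 (r = ((-1 - 3*2) + 4)*(-4) = ((-1 - 6) + 4)*(-4) = (-7 + 4)*(-4) = -3*(-4) = 12)
((2*7)*(13 + (-3 + 4)²))*r = ((2*7)*(13 + (-3 + 4)²))*12 = (14*(13 + 1²))*12 = (14*(13 + 1))*12 = (14*14)*12 = 196*12 = 2352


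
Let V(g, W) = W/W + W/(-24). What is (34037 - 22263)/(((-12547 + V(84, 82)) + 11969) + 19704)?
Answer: 141288/229483 ≈ 0.61568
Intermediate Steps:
V(g, W) = 1 - W/24 (V(g, W) = 1 + W*(-1/24) = 1 - W/24)
(34037 - 22263)/(((-12547 + V(84, 82)) + 11969) + 19704) = (34037 - 22263)/(((-12547 + (1 - 1/24*82)) + 11969) + 19704) = 11774/(((-12547 + (1 - 41/12)) + 11969) + 19704) = 11774/(((-12547 - 29/12) + 11969) + 19704) = 11774/((-150593/12 + 11969) + 19704) = 11774/(-6965/12 + 19704) = 11774/(229483/12) = 11774*(12/229483) = 141288/229483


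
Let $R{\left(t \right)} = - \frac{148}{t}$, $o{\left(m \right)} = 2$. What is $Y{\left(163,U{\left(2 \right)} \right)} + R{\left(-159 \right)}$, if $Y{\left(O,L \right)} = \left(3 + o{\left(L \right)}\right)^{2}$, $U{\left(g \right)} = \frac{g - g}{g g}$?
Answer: $\frac{4123}{159} \approx 25.931$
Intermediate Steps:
$U{\left(g \right)} = 0$ ($U{\left(g \right)} = \frac{0}{g^{2}} = 0$)
$Y{\left(O,L \right)} = 25$ ($Y{\left(O,L \right)} = \left(3 + 2\right)^{2} = 5^{2} = 25$)
$Y{\left(163,U{\left(2 \right)} \right)} + R{\left(-159 \right)} = 25 - \frac{148}{-159} = 25 - - \frac{148}{159} = 25 + \frac{148}{159} = \frac{4123}{159}$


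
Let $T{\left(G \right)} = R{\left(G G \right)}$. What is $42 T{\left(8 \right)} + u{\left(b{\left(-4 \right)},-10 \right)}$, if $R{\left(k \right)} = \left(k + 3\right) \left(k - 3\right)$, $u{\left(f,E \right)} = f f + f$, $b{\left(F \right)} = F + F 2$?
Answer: $171786$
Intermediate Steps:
$b{\left(F \right)} = 3 F$ ($b{\left(F \right)} = F + 2 F = 3 F$)
$u{\left(f,E \right)} = f + f^{2}$ ($u{\left(f,E \right)} = f^{2} + f = f + f^{2}$)
$R{\left(k \right)} = \left(-3 + k\right) \left(3 + k\right)$ ($R{\left(k \right)} = \left(3 + k\right) \left(-3 + k\right) = \left(-3 + k\right) \left(3 + k\right)$)
$T{\left(G \right)} = -9 + G^{4}$ ($T{\left(G \right)} = -9 + \left(G G\right)^{2} = -9 + \left(G^{2}\right)^{2} = -9 + G^{4}$)
$42 T{\left(8 \right)} + u{\left(b{\left(-4 \right)},-10 \right)} = 42 \left(-9 + 8^{4}\right) + 3 \left(-4\right) \left(1 + 3 \left(-4\right)\right) = 42 \left(-9 + 4096\right) - 12 \left(1 - 12\right) = 42 \cdot 4087 - -132 = 171654 + 132 = 171786$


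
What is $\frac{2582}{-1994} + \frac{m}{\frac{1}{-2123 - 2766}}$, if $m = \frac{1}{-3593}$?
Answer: $\frac{235770}{3582221} \approx 0.065817$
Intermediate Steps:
$m = - \frac{1}{3593} \approx -0.00027832$
$\frac{2582}{-1994} + \frac{m}{\frac{1}{-2123 - 2766}} = \frac{2582}{-1994} - \frac{1}{3593 \frac{1}{-2123 - 2766}} = 2582 \left(- \frac{1}{1994}\right) - \frac{1}{3593 \frac{1}{-4889}} = - \frac{1291}{997} - \frac{1}{3593 \left(- \frac{1}{4889}\right)} = - \frac{1291}{997} - - \frac{4889}{3593} = - \frac{1291}{997} + \frac{4889}{3593} = \frac{235770}{3582221}$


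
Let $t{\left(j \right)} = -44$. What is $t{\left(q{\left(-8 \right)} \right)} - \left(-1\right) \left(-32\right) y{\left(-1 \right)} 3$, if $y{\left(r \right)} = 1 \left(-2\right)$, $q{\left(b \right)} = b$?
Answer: $148$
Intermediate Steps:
$y{\left(r \right)} = -2$
$t{\left(q{\left(-8 \right)} \right)} - \left(-1\right) \left(-32\right) y{\left(-1 \right)} 3 = -44 - \left(-1\right) \left(-32\right) \left(\left(-2\right) 3\right) = -44 - 32 \left(-6\right) = -44 - -192 = -44 + 192 = 148$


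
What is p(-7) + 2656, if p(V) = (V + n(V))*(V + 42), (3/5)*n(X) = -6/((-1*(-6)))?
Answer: 7058/3 ≈ 2352.7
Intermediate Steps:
n(X) = -5/3 (n(X) = 5*(-6/((-1*(-6))))/3 = 5*(-6/6)/3 = 5*(-6*⅙)/3 = (5/3)*(-1) = -5/3)
p(V) = (42 + V)*(-5/3 + V) (p(V) = (V - 5/3)*(V + 42) = (-5/3 + V)*(42 + V) = (42 + V)*(-5/3 + V))
p(-7) + 2656 = (-70 + (-7)² + (121/3)*(-7)) + 2656 = (-70 + 49 - 847/3) + 2656 = -910/3 + 2656 = 7058/3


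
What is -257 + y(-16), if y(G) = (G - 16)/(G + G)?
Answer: -256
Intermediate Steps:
y(G) = (-16 + G)/(2*G) (y(G) = (-16 + G)/((2*G)) = (-16 + G)*(1/(2*G)) = (-16 + G)/(2*G))
-257 + y(-16) = -257 + (1/2)*(-16 - 16)/(-16) = -257 + (1/2)*(-1/16)*(-32) = -257 + 1 = -256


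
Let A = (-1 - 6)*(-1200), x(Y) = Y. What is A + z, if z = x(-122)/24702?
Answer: 103748339/12351 ≈ 8400.0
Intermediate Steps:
z = -61/12351 (z = -122/24702 = -122*1/24702 = -61/12351 ≈ -0.0049389)
A = 8400 (A = -7*(-1200) = 8400)
A + z = 8400 - 61/12351 = 103748339/12351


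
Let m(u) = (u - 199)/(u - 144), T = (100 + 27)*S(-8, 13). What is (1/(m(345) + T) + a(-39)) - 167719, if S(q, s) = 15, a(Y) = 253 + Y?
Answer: -64162957554/383051 ≈ -1.6751e+5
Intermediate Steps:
T = 1905 (T = (100 + 27)*15 = 127*15 = 1905)
m(u) = (-199 + u)/(-144 + u)
(1/(m(345) + T) + a(-39)) - 167719 = (1/((-199 + 345)/(-144 + 345) + 1905) + (253 - 39)) - 167719 = (1/(146/201 + 1905) + 214) - 167719 = (1/(383051/201) + 214) - 167719 = (201/383051 + 214) - 167719 = 81973115/383051 - 167719 = -64162957554/383051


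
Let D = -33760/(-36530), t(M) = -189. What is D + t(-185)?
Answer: -687041/3653 ≈ -188.08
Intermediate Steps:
D = 3376/3653 (D = -33760*(-1/36530) = 3376/3653 ≈ 0.92417)
D + t(-185) = 3376/3653 - 189 = -687041/3653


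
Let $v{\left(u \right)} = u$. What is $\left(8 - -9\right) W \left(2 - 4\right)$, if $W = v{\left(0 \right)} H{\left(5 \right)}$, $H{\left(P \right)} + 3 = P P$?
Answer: $0$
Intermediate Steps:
$H{\left(P \right)} = -3 + P^{2}$ ($H{\left(P \right)} = -3 + P P = -3 + P^{2}$)
$W = 0$ ($W = 0 \left(-3 + 5^{2}\right) = 0 \left(-3 + 25\right) = 0 \cdot 22 = 0$)
$\left(8 - -9\right) W \left(2 - 4\right) = \left(8 - -9\right) 0 \left(2 - 4\right) = \left(8 + 9\right) 0 \left(2 - 4\right) = 17 \cdot 0 \left(-2\right) = 0 \left(-2\right) = 0$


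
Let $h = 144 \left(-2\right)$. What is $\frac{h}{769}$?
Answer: $- \frac{288}{769} \approx -0.37451$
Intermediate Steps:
$h = -288$
$\frac{h}{769} = - \frac{288}{769}$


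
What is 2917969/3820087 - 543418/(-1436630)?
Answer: 3133972920918/2744025793405 ≈ 1.1421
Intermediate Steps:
2917969/3820087 - 543418/(-1436630) = 2917969*(1/3820087) - 543418*(-1/1436630) = 2917969/3820087 + 271709/718315 = 3133972920918/2744025793405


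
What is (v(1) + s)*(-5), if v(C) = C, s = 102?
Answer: -515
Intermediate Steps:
(v(1) + s)*(-5) = (1 + 102)*(-5) = 103*(-5) = -515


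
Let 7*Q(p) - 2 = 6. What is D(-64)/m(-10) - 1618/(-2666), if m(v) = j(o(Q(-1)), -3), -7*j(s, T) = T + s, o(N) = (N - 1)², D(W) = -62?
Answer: -14114732/97309 ≈ -145.05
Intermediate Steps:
Q(p) = 8/7 (Q(p) = 2/7 + (⅐)*6 = 2/7 + 6/7 = 8/7)
o(N) = (-1 + N)²
j(s, T) = -T/7 - s/7 (j(s, T) = -(T + s)/7 = -T/7 - s/7)
m(v) = 146/343 (m(v) = -⅐*(-3) - (-1 + 8/7)²/7 = 3/7 - (⅐)²/7 = 3/7 - ⅐*1/49 = 3/7 - 1/343 = 146/343)
D(-64)/m(-10) - 1618/(-2666) = -62/146/343 - 1618/(-2666) = -62*343/146 - 1618*(-1/2666) = -10633/73 + 809/1333 = -14114732/97309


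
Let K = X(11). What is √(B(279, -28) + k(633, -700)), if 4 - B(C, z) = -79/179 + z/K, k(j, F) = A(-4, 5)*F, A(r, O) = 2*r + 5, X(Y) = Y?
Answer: √8168705633/1969 ≈ 45.902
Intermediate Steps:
A(r, O) = 5 + 2*r
K = 11
k(j, F) = -3*F (k(j, F) = (5 + 2*(-4))*F = (5 - 8)*F = -3*F)
B(C, z) = 795/179 - z/11 (B(C, z) = 4 - (-79/179 + z/11) = 4 + (79/179 - z/11) = 795/179 - z/11)
√(B(279, -28) + k(633, -700)) = √((795/179 - 1/11*(-28)) - 3*(-700)) = √((795/179 + 28/11) + 2100) = √(13757/1969 + 2100) = √(4148657/1969) = √8168705633/1969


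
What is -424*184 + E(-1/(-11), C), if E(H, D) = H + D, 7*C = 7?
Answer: -858164/11 ≈ -78015.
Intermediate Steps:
C = 1 (C = (⅐)*7 = 1)
E(H, D) = D + H
-424*184 + E(-1/(-11), C) = -424*184 + (1 - 1/(-11)) = -78016 + (1 - 1*(-1/11)) = -78016 + (1 + 1/11) = -78016 + 12/11 = -858164/11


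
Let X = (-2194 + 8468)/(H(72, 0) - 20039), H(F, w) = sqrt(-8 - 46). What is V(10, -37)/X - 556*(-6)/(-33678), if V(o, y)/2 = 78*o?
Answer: -87735291632/17607981 + 2340*I*sqrt(6)/3137 ≈ -4982.7 + 1.8272*I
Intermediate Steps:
V(o, y) = 156*o (V(o, y) = 2*(78*o) = 156*o)
H(F, w) = 3*I*sqrt(6) (H(F, w) = sqrt(-54) = 3*I*sqrt(6))
X = 6274/(-20039 + 3*I*sqrt(6)) (X = (-2194 + 8468)/(3*I*sqrt(6) - 20039) = 6274/(-20039 + 3*I*sqrt(6)) ≈ -0.31309 - 0.00011481*I)
V(10, -37)/X - 556*(-6)/(-33678) = (156*10)/(-125724686/401561575 - 18822*I*sqrt(6)/401561575) - 556*(-6)/(-33678) = 1560/(-125724686/401561575 - 18822*I*sqrt(6)/401561575) + 3336*(-1/33678) = 1560/(-125724686/401561575 - 18822*I*sqrt(6)/401561575) - 556/5613 = -556/5613 + 1560/(-125724686/401561575 - 18822*I*sqrt(6)/401561575)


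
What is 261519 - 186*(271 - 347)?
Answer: 275655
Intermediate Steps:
261519 - 186*(271 - 347) = 261519 - 186*(-76) = 261519 - 1*(-14136) = 261519 + 14136 = 275655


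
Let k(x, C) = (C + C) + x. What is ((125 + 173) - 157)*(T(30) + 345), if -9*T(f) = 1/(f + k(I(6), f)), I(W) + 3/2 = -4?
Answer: 24662921/507 ≈ 48645.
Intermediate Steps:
I(W) = -11/2 (I(W) = -3/2 - 4 = -11/2)
k(x, C) = x + 2*C (k(x, C) = 2*C + x = x + 2*C)
T(f) = -1/(9*(-11/2 + 3*f)) (T(f) = -1/(9*(f + (-11/2 + 2*f))) = -1/(9*(-11/2 + 3*f)))
((125 + 173) - 157)*(T(30) + 345) = ((125 + 173) - 157)*(-2/(-99 + 54*30) + 345) = (298 - 157)*(-2/(-99 + 1620) + 345) = 141*(-2/1521 + 345) = 141*(524743/1521) = 24662921/507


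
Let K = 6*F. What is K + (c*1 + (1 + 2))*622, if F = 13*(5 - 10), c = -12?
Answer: -5988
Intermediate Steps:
F = -65 (F = 13*(-5) = -65)
K = -390 (K = 6*(-65) = -390)
K + (c*1 + (1 + 2))*622 = -390 + (-12*1 + (1 + 2))*622 = -390 + (-12 + 3)*622 = -390 - 9*622 = -390 - 5598 = -5988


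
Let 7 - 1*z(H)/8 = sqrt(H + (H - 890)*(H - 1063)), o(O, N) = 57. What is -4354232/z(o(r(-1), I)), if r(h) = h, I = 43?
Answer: 3809953/838006 + 544279*sqrt(838055)/838006 ≈ 599.13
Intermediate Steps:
z(H) = 56 - 8*sqrt(H + (-1063 + H)*(-890 + H)) (z(H) = 56 - 8*sqrt(H + (H - 890)*(H - 1063)) = 56 - 8*sqrt(H + (-890 + H)*(-1063 + H)) = 56 - 8*sqrt(H + (-1063 + H)*(-890 + H)))
-4354232/z(o(r(-1), I)) = -4354232/(56 - 8*sqrt(946070 + 57**2 - 1952*57)) = -4354232/(56 - 8*sqrt(946070 + 3249 - 111264)) = -4354232/(56 - 8*sqrt(838055))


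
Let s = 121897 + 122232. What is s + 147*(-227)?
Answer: 210760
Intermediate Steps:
s = 244129
s + 147*(-227) = 244129 + 147*(-227) = 244129 - 33369 = 210760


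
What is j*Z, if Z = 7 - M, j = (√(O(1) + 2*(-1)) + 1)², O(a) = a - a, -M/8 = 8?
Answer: -71 + 142*I*√2 ≈ -71.0 + 200.82*I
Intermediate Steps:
M = -64 (M = -8*8 = -64)
O(a) = 0
j = (1 + I*√2)² (j = (√(0 + 2*(-1)) + 1)² = (√(0 - 2) + 1)² = (√(-2) + 1)² = (I*√2 + 1)² = (1 + I*√2)² ≈ -1.0 + 2.8284*I)
Z = 71 (Z = 7 - 1*(-64) = 7 + 64 = 71)
j*Z = (1 + I*√2)²*71 = 71*(1 + I*√2)²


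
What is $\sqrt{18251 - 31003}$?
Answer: $4 i \sqrt{797} \approx 112.92 i$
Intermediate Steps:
$\sqrt{18251 - 31003} = \sqrt{-12752} = 4 i \sqrt{797}$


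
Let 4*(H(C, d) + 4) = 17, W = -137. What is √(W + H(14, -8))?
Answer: I*√547/2 ≈ 11.694*I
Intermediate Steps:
H(C, d) = ¼ (H(C, d) = -4 + (¼)*17 = -4 + 17/4 = ¼)
√(W + H(14, -8)) = √(-137 + ¼) = √(-547/4) = I*√547/2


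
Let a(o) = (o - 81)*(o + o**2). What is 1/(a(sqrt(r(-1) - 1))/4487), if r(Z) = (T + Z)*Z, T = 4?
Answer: 71792/6565 + 76279*I/13130 ≈ 10.936 + 5.8095*I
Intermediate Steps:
r(Z) = Z*(4 + Z) (r(Z) = (4 + Z)*Z = Z*(4 + Z))
a(o) = (-81 + o)*(o + o**2)
1/(a(sqrt(r(-1) - 1))/4487) = 1/((sqrt(-(4 - 1) - 1)*(-81 + (sqrt(-(4 - 1) - 1))**2 - 80*sqrt(-(4 - 1) - 1)))/4487) = 1/((sqrt(-1*3 - 1)*(-81 + (sqrt(-1*3 - 1))**2 - 80*sqrt(-1*3 - 1)))*(1/4487)) = 1/((sqrt(-3 - 1)*(-81 + (sqrt(-3 - 1))**2 - 80*sqrt(-3 - 1)))*(1/4487)) = 1/((sqrt(-4)*(-81 + (sqrt(-4))**2 - 160*I))*(1/4487)) = 1/(((2*I)*(-81 + (2*I)**2 - 160*I))*(1/4487)) = 1/(((2*I)*(-81 - 4 - 160*I))*(1/4487)) = 1/(((2*I)*(-85 - 160*I))*(1/4487)) = 1/((2*I*(-85 - 160*I))*(1/4487)) = 1/(2*I*(-85 - 160*I)/4487) = -4487*I*(-85 + 160*I)/65650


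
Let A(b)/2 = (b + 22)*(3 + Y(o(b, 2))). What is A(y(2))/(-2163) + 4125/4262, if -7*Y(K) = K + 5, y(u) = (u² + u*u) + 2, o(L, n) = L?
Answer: 20273339/21510314 ≈ 0.94249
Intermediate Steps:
y(u) = 2 + 2*u² (y(u) = (u² + u²) + 2 = 2*u² + 2 = 2 + 2*u²)
Y(K) = -5/7 - K/7 (Y(K) = -(K + 5)/7 = -(5 + K)/7 = -5/7 - K/7)
A(b) = 2*(22 + b)*(16/7 - b/7) (A(b) = 2*((b + 22)*(3 + (-5/7 - b/7))) = 2*((22 + b)*(16/7 - b/7)) = 2*(22 + b)*(16/7 - b/7))
A(y(2))/(-2163) + 4125/4262 = (704/7 - 12*(2 + 2*2²)/7 - 2*(2 + 2*2²)²/7)/(-2163) + 4125/4262 = (704/7 - 12*(2 + 2*4)/7 - 2*(2 + 2*4)²/7)*(-1/2163) + 4125*(1/4262) = (704/7 - 12*(2 + 8)/7 - 2*(2 + 8)²/7)*(-1/2163) + 4125/4262 = (704/7 - 12/7*10 - 2/7*10²)*(-1/2163) + 4125/4262 = (704/7 - 120/7 - 2/7*100)*(-1/2163) + 4125/4262 = (704/7 - 120/7 - 200/7)*(-1/2163) + 4125/4262 = (384/7)*(-1/2163) + 4125/4262 = -128/5047 + 4125/4262 = 20273339/21510314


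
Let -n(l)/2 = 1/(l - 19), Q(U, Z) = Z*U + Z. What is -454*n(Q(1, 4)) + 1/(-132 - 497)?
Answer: -571143/6919 ≈ -82.547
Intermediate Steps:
Q(U, Z) = Z + U*Z (Q(U, Z) = U*Z + Z = Z + U*Z)
n(l) = -2/(-19 + l) (n(l) = -2/(l - 19) = -2/(-19 + l))
-454*n(Q(1, 4)) + 1/(-132 - 497) = -(-908)/(-19 + 4*(1 + 1)) + 1/(-132 - 497) = -(-908)/(-19 + 4*2) + 1/(-629) = -(-908)/(-19 + 8) - 1/629 = -(-908)/(-11) - 1/629 = -(-908)*(-1)/11 - 1/629 = -454*2/11 - 1/629 = -908/11 - 1/629 = -571143/6919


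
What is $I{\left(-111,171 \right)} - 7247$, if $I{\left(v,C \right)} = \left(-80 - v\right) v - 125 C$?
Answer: $-32063$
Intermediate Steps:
$I{\left(v,C \right)} = - 125 C + v \left(-80 - v\right)$ ($I{\left(v,C \right)} = v \left(-80 - v\right) - 125 C = - 125 C + v \left(-80 - v\right)$)
$I{\left(-111,171 \right)} - 7247 = \left(- \left(-111\right)^{2} - 21375 - -8880\right) - 7247 = \left(\left(-1\right) 12321 - 21375 + 8880\right) - 7247 = \left(-12321 - 21375 + 8880\right) - 7247 = -24816 - 7247 = -32063$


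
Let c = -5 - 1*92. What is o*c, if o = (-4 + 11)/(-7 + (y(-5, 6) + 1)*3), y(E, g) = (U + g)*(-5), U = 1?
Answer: 679/109 ≈ 6.2294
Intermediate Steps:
y(E, g) = -5 - 5*g (y(E, g) = (1 + g)*(-5) = -5 - 5*g)
c = -97 (c = -5 - 92 = -97)
o = -7/109 (o = (-4 + 11)/(-7 + ((-5 - 5*6) + 1)*3) = 7/(-7 + ((-5 - 30) + 1)*3) = 7/(-7 + (-35 + 1)*3) = 7/(-7 - 34*3) = 7/(-7 - 102) = 7/(-109) = 7*(-1/109) = -7/109 ≈ -0.064220)
o*c = -7/109*(-97) = 679/109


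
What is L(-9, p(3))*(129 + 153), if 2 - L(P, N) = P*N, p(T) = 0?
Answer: 564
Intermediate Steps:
L(P, N) = 2 - N*P (L(P, N) = 2 - P*N = 2 - N*P)
L(-9, p(3))*(129 + 153) = (2 - 1*0*(-9))*(129 + 153) = (2 + 0)*282 = 2*282 = 564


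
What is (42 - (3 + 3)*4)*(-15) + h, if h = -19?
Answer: -289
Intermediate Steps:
(42 - (3 + 3)*4)*(-15) + h = (42 - (3 + 3)*4)*(-15) - 19 = (42 - 6*4)*(-15) - 19 = (42 - 1*24)*(-15) - 19 = (42 - 24)*(-15) - 19 = 18*(-15) - 19 = -270 - 19 = -289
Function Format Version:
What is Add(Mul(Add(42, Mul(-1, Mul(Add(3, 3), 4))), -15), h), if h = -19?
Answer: -289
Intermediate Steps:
Add(Mul(Add(42, Mul(-1, Mul(Add(3, 3), 4))), -15), h) = Add(Mul(Add(42, Mul(-1, Mul(Add(3, 3), 4))), -15), -19) = Add(Mul(Add(42, Mul(-1, Mul(6, 4))), -15), -19) = Add(Mul(Add(42, Mul(-1, 24)), -15), -19) = Add(Mul(Add(42, -24), -15), -19) = Add(Mul(18, -15), -19) = Add(-270, -19) = -289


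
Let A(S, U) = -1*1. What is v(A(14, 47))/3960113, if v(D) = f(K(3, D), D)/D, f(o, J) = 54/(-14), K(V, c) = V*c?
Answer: 27/27720791 ≈ 9.7400e-7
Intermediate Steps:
f(o, J) = -27/7 (f(o, J) = 54*(-1/14) = -27/7)
A(S, U) = -1
v(D) = -27/(7*D)
v(A(14, 47))/3960113 = -27/7/(-1)/3960113 = -27/7*(-1)*(1/3960113) = (27/7)*(1/3960113) = 27/27720791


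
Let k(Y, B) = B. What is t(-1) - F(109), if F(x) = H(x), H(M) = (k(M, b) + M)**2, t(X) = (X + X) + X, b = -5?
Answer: -10819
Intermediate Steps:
t(X) = 3*X (t(X) = 2*X + X = 3*X)
H(M) = (-5 + M)**2
F(x) = (-5 + x)**2
t(-1) - F(109) = 3*(-1) - (-5 + 109)**2 = -3 - 1*104**2 = -3 - 1*10816 = -3 - 10816 = -10819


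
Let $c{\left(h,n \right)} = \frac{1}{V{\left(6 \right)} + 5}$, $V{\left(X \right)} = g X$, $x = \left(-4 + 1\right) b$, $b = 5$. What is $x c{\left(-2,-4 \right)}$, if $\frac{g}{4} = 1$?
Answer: $- \frac{15}{29} \approx -0.51724$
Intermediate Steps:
$x = -15$ ($x = \left(-4 + 1\right) 5 = \left(-3\right) 5 = -15$)
$g = 4$ ($g = 4 \cdot 1 = 4$)
$V{\left(X \right)} = 4 X$
$c{\left(h,n \right)} = \frac{1}{29}$ ($c{\left(h,n \right)} = \frac{1}{4 \cdot 6 + 5} = \frac{1}{24 + 5} = \frac{1}{29}$)
$x c{\left(-2,-4 \right)} = \left(-15\right) \frac{1}{29} = - \frac{15}{29}$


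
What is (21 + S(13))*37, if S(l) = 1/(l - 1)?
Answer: 9361/12 ≈ 780.08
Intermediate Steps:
S(l) = 1/(-1 + l)
(21 + S(13))*37 = (21 + 1/(-1 + 13))*37 = (21 + 1/12)*37 = (253/12)*37 = 9361/12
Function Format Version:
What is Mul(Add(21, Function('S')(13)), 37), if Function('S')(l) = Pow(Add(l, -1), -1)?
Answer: Rational(9361, 12) ≈ 780.08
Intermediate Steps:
Function('S')(l) = Pow(Add(-1, l), -1)
Mul(Add(21, Function('S')(13)), 37) = Mul(Add(21, Pow(Add(-1, 13), -1)), 37) = Mul(Add(21, Pow(12, -1)), 37) = Mul(Add(21, Rational(1, 12)), 37) = Mul(Rational(253, 12), 37) = Rational(9361, 12)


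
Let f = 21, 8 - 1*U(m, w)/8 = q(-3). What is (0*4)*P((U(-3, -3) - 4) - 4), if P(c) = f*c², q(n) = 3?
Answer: 0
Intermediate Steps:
U(m, w) = 40 (U(m, w) = 64 - 8*3 = 64 - 24 = 40)
P(c) = 21*c²
(0*4)*P((U(-3, -3) - 4) - 4) = (0*4)*(21*((40 - 4) - 4)²) = 0*(21*(36 - 4)²) = 0*(21*32²) = 0*(21*1024) = 0*21504 = 0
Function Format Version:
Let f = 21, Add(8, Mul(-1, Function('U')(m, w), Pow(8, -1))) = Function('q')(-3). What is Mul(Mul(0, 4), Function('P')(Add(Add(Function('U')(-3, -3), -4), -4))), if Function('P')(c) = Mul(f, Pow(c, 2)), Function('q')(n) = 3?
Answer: 0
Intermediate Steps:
Function('U')(m, w) = 40 (Function('U')(m, w) = Add(64, Mul(-8, 3)) = Add(64, -24) = 40)
Function('P')(c) = Mul(21, Pow(c, 2))
Mul(Mul(0, 4), Function('P')(Add(Add(Function('U')(-3, -3), -4), -4))) = Mul(Mul(0, 4), Mul(21, Pow(Add(Add(40, -4), -4), 2))) = Mul(0, Mul(21, Pow(Add(36, -4), 2))) = Mul(0, Mul(21, Pow(32, 2))) = Mul(0, Mul(21, 1024)) = Mul(0, 21504) = 0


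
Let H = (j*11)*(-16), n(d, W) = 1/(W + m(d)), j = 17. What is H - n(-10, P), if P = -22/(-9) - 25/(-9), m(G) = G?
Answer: -128647/43 ≈ -2991.8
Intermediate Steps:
P = 47/9 (P = -22*(-⅑) - 25*(-⅑) = 22/9 + 25/9 = 47/9 ≈ 5.2222)
n(d, W) = 1/(W + d)
H = -2992 (H = (17*11)*(-16) = 187*(-16) = -2992)
H - n(-10, P) = -2992 - 1/(47/9 - 10) = -2992 - 1/(-43/9) = -2992 - 1*(-9/43) = -2992 + 9/43 = -128647/43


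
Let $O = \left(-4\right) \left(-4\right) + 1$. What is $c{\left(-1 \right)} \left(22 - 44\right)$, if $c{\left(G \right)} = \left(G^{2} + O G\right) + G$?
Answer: $374$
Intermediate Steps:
$O = 17$ ($O = 16 + 1 = 17$)
$c{\left(G \right)} = G^{2} + 18 G$ ($c{\left(G \right)} = \left(G^{2} + 17 G\right) + G = G^{2} + 18 G$)
$c{\left(-1 \right)} \left(22 - 44\right) = - (18 - 1) \left(22 - 44\right) = \left(-1\right) 17 \left(-22\right) = \left(-17\right) \left(-22\right) = 374$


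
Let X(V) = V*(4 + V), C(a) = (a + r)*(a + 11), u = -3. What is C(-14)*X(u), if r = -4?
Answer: -162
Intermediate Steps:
C(a) = (-4 + a)*(11 + a) (C(a) = (a - 4)*(a + 11) = (-4 + a)*(11 + a))
C(-14)*X(u) = (-44 + (-14)**2 + 7*(-14))*(-3*(4 - 3)) = (-44 + 196 - 98)*(-3*1) = 54*(-3) = -162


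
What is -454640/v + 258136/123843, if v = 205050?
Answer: -112439824/846466905 ≈ -0.13283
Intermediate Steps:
-454640/v + 258136/123843 = -454640/205050 + 258136/123843 = -454640*1/205050 + 258136*(1/123843) = -45464/20505 + 258136/123843 = -112439824/846466905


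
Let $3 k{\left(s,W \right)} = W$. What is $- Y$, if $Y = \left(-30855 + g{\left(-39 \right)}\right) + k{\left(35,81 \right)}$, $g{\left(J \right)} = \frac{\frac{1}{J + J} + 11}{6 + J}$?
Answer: $\frac{79352129}{2574} \approx 30828.0$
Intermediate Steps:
$k{\left(s,W \right)} = \frac{W}{3}$
$g{\left(J \right)} = \frac{11 + \frac{1}{2 J}}{6 + J}$ ($g{\left(J \right)} = \frac{\frac{1}{2 J} + 11}{6 + J} = \frac{11 + \frac{1}{2 J}}{6 + J}$)
$Y = - \frac{79352129}{2574}$ ($Y = \left(-30855 + \frac{1 + 22 \left(-39\right)}{2 \left(-39\right) \left(6 - 39\right)}\right) + \frac{1}{3} \cdot 81 = \left(-30855 + \frac{1}{2} \left(- \frac{1}{39}\right) \frac{1}{-33} \left(1 - 858\right)\right) + 27 = \left(-30855 + \frac{1}{2} \left(- \frac{1}{39}\right) \left(- \frac{1}{33}\right) \left(-857\right)\right) + 27 = \left(-30855 - \frac{857}{2574}\right) + 27 = - \frac{79421627}{2574} + 27 = - \frac{79352129}{2574} \approx -30828.0$)
$- Y = \left(-1\right) \left(- \frac{79352129}{2574}\right) = \frac{79352129}{2574}$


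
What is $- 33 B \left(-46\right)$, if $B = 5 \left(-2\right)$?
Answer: $-15180$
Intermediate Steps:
$B = -10$
$- 33 B \left(-46\right) = \left(-33\right) \left(-10\right) \left(-46\right) = 330 \left(-46\right) = -15180$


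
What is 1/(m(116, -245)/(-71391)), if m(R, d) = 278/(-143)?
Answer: 10208913/278 ≈ 36723.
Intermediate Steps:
m(R, d) = -278/143 (m(R, d) = 278*(-1/143) = -278/143)
1/(m(116, -245)/(-71391)) = 1/(-278/143/(-71391)) = 1/(-278/143*(-1/71391)) = 1/(278/10208913) = 10208913/278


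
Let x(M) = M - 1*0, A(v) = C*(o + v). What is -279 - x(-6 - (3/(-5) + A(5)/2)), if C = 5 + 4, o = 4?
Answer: -2331/10 ≈ -233.10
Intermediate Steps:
C = 9
A(v) = 36 + 9*v (A(v) = 9*(4 + v) = 36 + 9*v)
x(M) = M (x(M) = M + 0 = M)
-279 - x(-6 - (3/(-5) + A(5)/2)) = -279 - (-6 - (3/(-5) + (36 + 9*5)/2)) = -279 - (-6 - (3*(-1/5) + (36 + 45)*(1/2))) = -279 - (-6 - (-3/5 + 81*(1/2))) = -279 - (-6 - (-3/5 + 81/2)) = -279 - (-6 - 1*399/10) = -279 - (-6 - 399/10) = -279 - 1*(-459/10) = -279 + 459/10 = -2331/10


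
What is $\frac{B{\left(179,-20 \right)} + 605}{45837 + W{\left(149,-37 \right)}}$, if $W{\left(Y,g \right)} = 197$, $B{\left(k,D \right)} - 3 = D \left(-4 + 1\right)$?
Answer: $\frac{334}{23017} \approx 0.014511$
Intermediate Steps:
$B{\left(k,D \right)} = 3 - 3 D$ ($B{\left(k,D \right)} = 3 + D \left(-4 + 1\right) = 3 + D \left(-3\right) = 3 - 3 D$)
$\frac{B{\left(179,-20 \right)} + 605}{45837 + W{\left(149,-37 \right)}} = \frac{\left(3 - -60\right) + 605}{45837 + 197} = \frac{\left(3 + 60\right) + 605}{46034} = \left(63 + 605\right) \frac{1}{46034} = 668 \cdot \frac{1}{46034} = \frac{334}{23017}$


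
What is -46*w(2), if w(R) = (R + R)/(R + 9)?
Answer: -184/11 ≈ -16.727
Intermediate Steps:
w(R) = 2*R/(9 + R) (w(R) = (2*R)/(9 + R) = 2*R/(9 + R))
-46*w(2) = -92*2/(9 + 2) = -92*2/11 = -46*4/11 = -184/11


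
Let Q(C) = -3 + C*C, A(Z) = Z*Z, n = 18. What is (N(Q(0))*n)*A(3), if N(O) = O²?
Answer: 1458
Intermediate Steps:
A(Z) = Z²
Q(C) = -3 + C²
(N(Q(0))*n)*A(3) = ((-3 + 0²)²*18)*3² = ((-3 + 0)²*18)*9 = ((-3)²*18)*9 = (9*18)*9 = 162*9 = 1458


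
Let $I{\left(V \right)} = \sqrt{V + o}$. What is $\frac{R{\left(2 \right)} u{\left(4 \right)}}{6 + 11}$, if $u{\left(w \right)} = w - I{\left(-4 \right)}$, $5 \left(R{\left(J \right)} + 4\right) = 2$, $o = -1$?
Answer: $- \frac{72}{85} + \frac{18 i \sqrt{5}}{85} \approx -0.84706 + 0.47352 i$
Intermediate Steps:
$R{\left(J \right)} = - \frac{18}{5}$ ($R{\left(J \right)} = -4 + \frac{1}{5} \cdot 2 = -4 + \frac{2}{5} = - \frac{18}{5}$)
$I{\left(V \right)} = \sqrt{-1 + V}$ ($I{\left(V \right)} = \sqrt{V - 1} = \sqrt{-1 + V}$)
$u{\left(w \right)} = w - i \sqrt{5}$ ($u{\left(w \right)} = w - \sqrt{-1 - 4} = w - \sqrt{-5} = w - i \sqrt{5}$)
$\frac{R{\left(2 \right)} u{\left(4 \right)}}{6 + 11} = \frac{\left(- \frac{18}{5}\right) \left(4 - i \sqrt{5}\right)}{6 + 11} = \frac{- \frac{72}{5} + \frac{18 i \sqrt{5}}{5}}{17} = - \frac{72}{85} + \frac{18 i \sqrt{5}}{85}$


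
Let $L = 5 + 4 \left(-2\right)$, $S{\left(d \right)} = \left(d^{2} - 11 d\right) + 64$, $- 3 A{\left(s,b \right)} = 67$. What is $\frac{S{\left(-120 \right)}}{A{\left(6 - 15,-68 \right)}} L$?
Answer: $\frac{142056}{67} \approx 2120.2$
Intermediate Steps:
$A{\left(s,b \right)} = - \frac{67}{3}$ ($A{\left(s,b \right)} = \left(- \frac{1}{3}\right) 67 = - \frac{67}{3}$)
$S{\left(d \right)} = 64 + d^{2} - 11 d$
$L = -3$ ($L = 5 - 8 = -3$)
$\frac{S{\left(-120 \right)}}{A{\left(6 - 15,-68 \right)}} L = \frac{64 + \left(-120\right)^{2} - -1320}{- \frac{67}{3}} \left(-3\right) = \left(64 + 14400 + 1320\right) \left(- \frac{3}{67}\right) \left(-3\right) = 15784 \left(- \frac{3}{67}\right) \left(-3\right) = \left(- \frac{47352}{67}\right) \left(-3\right) = \frac{142056}{67}$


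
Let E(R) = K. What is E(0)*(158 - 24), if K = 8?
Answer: 1072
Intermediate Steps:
E(R) = 8
E(0)*(158 - 24) = 8*(158 - 24) = 8*134 = 1072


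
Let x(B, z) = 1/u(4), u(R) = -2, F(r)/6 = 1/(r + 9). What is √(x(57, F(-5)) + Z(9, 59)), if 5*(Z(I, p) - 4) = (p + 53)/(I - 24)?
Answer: √1806/30 ≈ 1.4166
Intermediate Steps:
F(r) = 6/(9 + r) (F(r) = 6/(r + 9) = 6/(9 + r))
Z(I, p) = 4 + (53 + p)/(5*(-24 + I)) (Z(I, p) = 4 + ((p + 53)/(I - 24))/5 = 4 + ((53 + p)/(-24 + I))/5 = 4 + (53 + p)/(5*(-24 + I)))
x(B, z) = -½ (x(B, z) = 1/(-2) = -½)
√(x(57, F(-5)) + Z(9, 59)) = √(-½ + (-427 + 59 + 20*9)/(5*(-24 + 9))) = √(-½ + (⅕)*(-427 + 59 + 180)/(-15)) = √(-½ + (⅕)*(-1/15)*(-188)) = √(-½ + 188/75) = √(301/150) = √1806/30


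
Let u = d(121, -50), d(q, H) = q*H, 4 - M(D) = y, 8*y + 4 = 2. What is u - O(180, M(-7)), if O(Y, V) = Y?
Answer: -6230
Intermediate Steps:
y = -1/4 (y = -1/2 + (1/8)*2 = -1/2 + 1/4 = -1/4 ≈ -0.25000)
M(D) = 17/4 (M(D) = 4 - 1*(-1/4) = 4 + 1/4 = 17/4)
d(q, H) = H*q
u = -6050 (u = -50*121 = -6050)
u - O(180, M(-7)) = -6050 - 1*180 = -6050 - 180 = -6230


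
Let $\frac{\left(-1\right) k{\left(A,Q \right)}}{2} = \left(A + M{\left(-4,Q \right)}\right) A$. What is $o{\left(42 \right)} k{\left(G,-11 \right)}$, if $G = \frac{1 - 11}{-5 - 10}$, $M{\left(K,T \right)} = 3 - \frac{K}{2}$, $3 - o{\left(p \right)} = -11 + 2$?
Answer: $- \frac{272}{3} \approx -90.667$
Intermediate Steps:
$o{\left(p \right)} = 12$ ($o{\left(p \right)} = 3 - \left(-11 + 2\right) = 3 - -9 = 3 + 9 = 12$)
$M{\left(K,T \right)} = 3 - \frac{K}{2}$ ($M{\left(K,T \right)} = 3 - K \frac{1}{2} = 3 - \frac{K}{2}$)
$G = \frac{2}{3}$ ($G = - \frac{10}{-15} = \left(-10\right) \left(- \frac{1}{15}\right) = \frac{2}{3} \approx 0.66667$)
$k{\left(A,Q \right)} = - 2 A \left(5 + A\right)$ ($k{\left(A,Q \right)} = - 2 \left(A + \left(3 - -2\right)\right) A = - 2 \left(A + \left(3 + 2\right)\right) A = - 2 \left(A + 5\right) A = - 2 \left(5 + A\right) A = - 2 A \left(5 + A\right)$)
$o{\left(42 \right)} k{\left(G,-11 \right)} = 12 \left(\left(-2\right) \frac{2}{3} \left(5 + \frac{2}{3}\right)\right) = 12 \left(\left(-2\right) \frac{2}{3} \cdot \frac{17}{3}\right) = 12 \left(- \frac{68}{9}\right) = - \frac{272}{3}$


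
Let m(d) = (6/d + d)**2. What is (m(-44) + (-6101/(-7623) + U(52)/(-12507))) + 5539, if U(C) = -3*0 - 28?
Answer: 86532765797/11556468 ≈ 7487.8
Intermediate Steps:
m(d) = (d + 6/d)**2
U(C) = -28 (U(C) = 0 - 28 = -28)
(m(-44) + (-6101/(-7623) + U(52)/(-12507))) + 5539 = ((6 + (-44)**2)**2/(-44)**2 + (-6101/(-7623) - 28/(-12507))) + 5539 = ((6 + 1936)**2/1936 + (-6101*(-1/7623) - 28*(-1/12507))) + 5539 = ((1/1936)*1942**2 + (6101/7623 + 28/12507)) + 5539 = ((1/1936)*3771364 + 2318747/2889117) + 5539 = (942841/484 + 2318747/2889117) + 5539 = 22521489545/11556468 + 5539 = 86532765797/11556468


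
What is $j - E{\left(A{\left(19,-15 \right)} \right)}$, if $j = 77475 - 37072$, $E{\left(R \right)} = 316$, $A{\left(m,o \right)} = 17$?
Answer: $40087$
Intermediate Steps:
$j = 40403$
$j - E{\left(A{\left(19,-15 \right)} \right)} = 40403 - 316 = 40087$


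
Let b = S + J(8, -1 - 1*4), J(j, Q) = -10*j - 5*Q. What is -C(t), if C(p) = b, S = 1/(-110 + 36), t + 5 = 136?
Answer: 4071/74 ≈ 55.013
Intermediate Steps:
t = 131 (t = -5 + 136 = 131)
S = -1/74 (S = 1/(-74) = -1/74 ≈ -0.013514)
b = -4071/74 (b = -1/74 + (-10*8 - 5*(-1 - 1*4)) = -1/74 + (-80 - 5*(-1 - 4)) = -1/74 + (-80 - 5*(-5)) = -1/74 + (-80 + 25) = -1/74 - 55 = -4071/74 ≈ -55.013)
C(p) = -4071/74
-C(t) = -1*(-4071/74) = 4071/74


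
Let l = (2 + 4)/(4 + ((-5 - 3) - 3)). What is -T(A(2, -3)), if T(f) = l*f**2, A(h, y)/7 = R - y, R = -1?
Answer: 168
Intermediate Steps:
A(h, y) = -7 - 7*y (A(h, y) = 7*(-1 - y) = -7 - 7*y)
l = -6/7 (l = 6/(4 + (-8 - 3)) = 6/(4 - 11) = 6/(-7) = 6*(-1/7) = -6/7 ≈ -0.85714)
T(f) = -6*f**2/7
-T(A(2, -3)) = -(-6)*(-7 - 7*(-3))**2/7 = -(-6)*(-7 + 21)**2/7 = -(-6)*14**2/7 = -(-6)*196/7 = -1*(-168) = 168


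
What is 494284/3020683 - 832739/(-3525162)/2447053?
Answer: 4263823947090339161/26057191642092821238 ≈ 0.16363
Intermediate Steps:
494284/3020683 - 832739/(-3525162)/2447053 = 494284*(1/3020683) - 832739*(-1/3525162)*(1/2447053) = 494284/3020683 + (832739/3525162)*(1/2447053) = 494284/3020683 + 832739/8626258247586 = 4263823947090339161/26057191642092821238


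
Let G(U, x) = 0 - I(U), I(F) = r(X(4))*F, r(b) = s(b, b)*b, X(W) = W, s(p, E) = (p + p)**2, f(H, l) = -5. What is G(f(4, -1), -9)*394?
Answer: 504320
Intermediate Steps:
s(p, E) = 4*p**2 (s(p, E) = (2*p)**2 = 4*p**2)
r(b) = 4*b**3 (r(b) = (4*b**2)*b = 4*b**3)
I(F) = 256*F (I(F) = (4*4**3)*F = (4*64)*F = 256*F)
G(U, x) = -256*U (G(U, x) = 0 - 256*U = -256*U)
G(f(4, -1), -9)*394 = -256*(-5)*394 = 1280*394 = 504320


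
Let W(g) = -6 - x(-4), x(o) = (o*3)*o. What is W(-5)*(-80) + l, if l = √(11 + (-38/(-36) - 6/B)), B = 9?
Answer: 4320 + √410/6 ≈ 4323.4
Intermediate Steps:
x(o) = 3*o² (x(o) = (3*o)*o = 3*o²)
W(g) = -54 (W(g) = -6 - 3*(-4)² = -6 - 3*16 = -6 - 1*48 = -6 - 48 = -54)
l = √410/6 (l = √(11 + (-38/(-36) - 6/9)) = √(11 + (-38*(-1/36) - 6*⅑)) = √(11 + (19/18 - ⅔)) = √(11 + 7/18) = √(205/18) = √410/6 ≈ 3.3747)
W(-5)*(-80) + l = -54*(-80) + √410/6 = 4320 + √410/6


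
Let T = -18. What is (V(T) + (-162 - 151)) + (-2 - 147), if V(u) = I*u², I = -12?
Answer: -4350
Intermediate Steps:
V(u) = -12*u²
(V(T) + (-162 - 151)) + (-2 - 147) = (-12*(-18)² + (-162 - 151)) + (-2 - 147) = (-12*324 - 313) - 149 = (-3888 - 313) - 149 = -4201 - 149 = -4350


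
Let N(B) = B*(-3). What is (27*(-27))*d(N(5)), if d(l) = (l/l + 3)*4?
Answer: -11664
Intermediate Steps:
N(B) = -3*B
d(l) = 16 (d(l) = (1 + 3)*4 = 4*4 = 16)
(27*(-27))*d(N(5)) = (27*(-27))*16 = -729*16 = -11664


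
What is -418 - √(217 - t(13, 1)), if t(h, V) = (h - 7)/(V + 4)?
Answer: -418 - √5395/5 ≈ -432.69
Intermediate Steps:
t(h, V) = (-7 + h)/(4 + V)
-418 - √(217 - t(13, 1)) = -418 - √(217 - (-7 + 13)/(4 + 1)) = -418 - √(217 - 6/5) = -418 - √(1079/5) = -418 - √5395/5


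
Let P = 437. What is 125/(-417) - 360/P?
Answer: -204745/182229 ≈ -1.1236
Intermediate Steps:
125/(-417) - 360/P = 125/(-417) - 360/437 = 125*(-1/417) - 360*1/437 = -125/417 - 360/437 = -204745/182229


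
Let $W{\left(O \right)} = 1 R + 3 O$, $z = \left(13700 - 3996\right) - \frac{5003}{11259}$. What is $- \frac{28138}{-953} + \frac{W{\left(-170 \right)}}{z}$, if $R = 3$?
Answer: $\frac{3068702123665}{104117473349} \approx 29.473$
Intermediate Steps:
$z = \frac{109252333}{11259}$ ($z = 9704 - \frac{5003}{11259} = \frac{109252333}{11259} \approx 9703.6$)
$W{\left(O \right)} = 3 + 3 O$ ($W{\left(O \right)} = 1 \cdot 3 + 3 O = 3 + 3 O$)
$- \frac{28138}{-953} + \frac{W{\left(-170 \right)}}{z} = - \frac{28138}{-953} + \frac{3 + 3 \left(-170\right)}{\frac{109252333}{11259}} = \left(-28138\right) \left(- \frac{1}{953}\right) + \left(3 - 510\right) \frac{11259}{109252333} = \frac{28138}{953} - \frac{5708313}{109252333} = \frac{3068702123665}{104117473349}$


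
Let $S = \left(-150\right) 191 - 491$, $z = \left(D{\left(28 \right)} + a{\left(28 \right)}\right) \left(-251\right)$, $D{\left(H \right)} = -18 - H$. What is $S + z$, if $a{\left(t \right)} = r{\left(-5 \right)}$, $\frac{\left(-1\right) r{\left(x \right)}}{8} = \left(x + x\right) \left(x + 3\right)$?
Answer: $22565$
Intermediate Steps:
$r{\left(x \right)} = - 16 x \left(3 + x\right)$ ($r{\left(x \right)} = - 8 \left(x + x\right) \left(x + 3\right) = - 8 \cdot 2 x \left(3 + x\right) = - 16 x \left(3 + x\right)$)
$a{\left(t \right)} = -160$ ($a{\left(t \right)} = \left(-16\right) \left(-5\right) \left(3 - 5\right) = \left(-16\right) \left(-5\right) \left(-2\right) = -160$)
$z = 51706$ ($z = \left(\left(-18 - 28\right) - 160\right) \left(-251\right) = \left(-46 - 160\right) \left(-251\right) = \left(-206\right) \left(-251\right) = 51706$)
$S = -29141$ ($S = -28650 - 491 = -29141$)
$S + z = -29141 + 51706 = 22565$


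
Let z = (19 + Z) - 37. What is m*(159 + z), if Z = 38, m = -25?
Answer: -4475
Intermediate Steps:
z = 20 (z = (19 + 38) - 37 = 57 - 37 = 20)
m*(159 + z) = -25*(159 + 20) = -25*179 = -4475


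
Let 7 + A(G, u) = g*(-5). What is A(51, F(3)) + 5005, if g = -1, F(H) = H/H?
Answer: 5003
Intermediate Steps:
F(H) = 1
A(G, u) = -2 (A(G, u) = -7 - 1*(-5) = -7 + 5 = -2)
A(51, F(3)) + 5005 = -2 + 5005 = 5003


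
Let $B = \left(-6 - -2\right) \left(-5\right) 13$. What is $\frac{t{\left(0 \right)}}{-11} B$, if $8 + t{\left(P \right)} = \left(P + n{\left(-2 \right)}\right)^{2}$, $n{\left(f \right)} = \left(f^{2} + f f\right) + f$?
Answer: $- \frac{7280}{11} \approx -661.82$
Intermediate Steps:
$n{\left(f \right)} = f + 2 f^{2}$ ($n{\left(f \right)} = \left(f^{2} + f^{2}\right) + f = 2 f^{2} + f = f + 2 f^{2}$)
$t{\left(P \right)} = -8 + \left(6 + P\right)^{2}$ ($t{\left(P \right)} = -8 + \left(P - 2 \left(1 + 2 \left(-2\right)\right)\right)^{2} = -8 + \left(P - 2 \left(1 - 4\right)\right)^{2} = -8 + \left(P - -6\right)^{2} = -8 + \left(P + 6\right)^{2} = -8 + \left(6 + P\right)^{2}$)
$B = 260$ ($B = \left(-6 + 2\right) \left(-5\right) 13 = \left(-4\right) \left(-5\right) 13 = 20 \cdot 13 = 260$)
$\frac{t{\left(0 \right)}}{-11} B = \frac{-8 + \left(6 + 0\right)^{2}}{-11} \cdot 260 = \left(-8 + 6^{2}\right) \left(- \frac{1}{11}\right) 260 = \left(-8 + 36\right) \left(- \frac{1}{11}\right) 260 = 28 \left(- \frac{1}{11}\right) 260 = \left(- \frac{28}{11}\right) 260 = - \frac{7280}{11}$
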